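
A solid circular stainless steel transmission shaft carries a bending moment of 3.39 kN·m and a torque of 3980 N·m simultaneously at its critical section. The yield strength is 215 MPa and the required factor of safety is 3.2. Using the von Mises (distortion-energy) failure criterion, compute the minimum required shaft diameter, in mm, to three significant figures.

d = 90.2 mm

σ_allow = σ_y/n = 215/3.2 = 67.19 MPa.
For a solid shaft σ_b = 32M/(πd³) and τ = 16T/(πd³), so the von Mises stress is σ' = (16/πd³)·√(4M²+3T²).
√(4M²+3T²) = √(4×(3.390×10^6)² + 3×(3.980×10^6)²) = 9.669×10^6 N·mm.
d³ = 16×9.669×10^6/(π×67.19) = 732900 mm³.
d = 90.16 mm.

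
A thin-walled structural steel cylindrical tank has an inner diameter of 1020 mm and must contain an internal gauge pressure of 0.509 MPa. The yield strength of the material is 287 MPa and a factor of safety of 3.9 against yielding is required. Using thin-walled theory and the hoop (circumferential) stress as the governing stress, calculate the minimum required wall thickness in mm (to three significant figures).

t = 3.53 mm

σ_allow = 287/3.9 = 73.59 MPa.
Hoop stress σ_h = pD/(2t), so t = pD/(2σ_allow) = 0.509×1020/(2×73.59) = 3.528 mm.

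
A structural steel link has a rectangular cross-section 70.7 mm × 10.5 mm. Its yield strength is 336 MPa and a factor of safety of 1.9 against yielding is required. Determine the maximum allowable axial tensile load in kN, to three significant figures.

σ_allow = 336/1.9 = 176.8 MPa.
A = 70.7×10.5 = 742.4 mm².
F_allow = σ_allow × A = 176.8×742.4 = 131300 N.

F_allow = 131 kN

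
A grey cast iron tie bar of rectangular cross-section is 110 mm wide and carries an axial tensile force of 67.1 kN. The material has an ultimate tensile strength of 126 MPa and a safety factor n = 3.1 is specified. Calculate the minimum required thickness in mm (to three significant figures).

σ_allow = 126/3.1 = 40.65 MPa.
Required area A = F/σ_allow = 67100/40.65 = 1651 mm².
t = A/w = 1651/110 = 15.01 mm.

t = 15.0 mm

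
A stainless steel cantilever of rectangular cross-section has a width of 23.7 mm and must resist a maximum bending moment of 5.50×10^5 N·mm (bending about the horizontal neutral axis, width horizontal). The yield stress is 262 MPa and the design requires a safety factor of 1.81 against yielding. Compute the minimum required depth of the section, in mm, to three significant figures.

σ_allow = 262/1.81 = 144.8 MPa.
For a rectangular section σ = 6M/(bh²), so h² = 6M/(b σ_allow) = 6×550000/(23.7×144.8) = 961.9 mm².
h = 31.01 mm.

h = 31.0 mm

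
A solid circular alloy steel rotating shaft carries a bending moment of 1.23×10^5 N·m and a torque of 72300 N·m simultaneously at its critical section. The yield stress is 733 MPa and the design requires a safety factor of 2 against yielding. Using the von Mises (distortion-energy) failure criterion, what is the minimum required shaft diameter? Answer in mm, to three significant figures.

σ_allow = σ_y/n = 733/2 = 366.5 MPa.
For a solid shaft σ_b = 32M/(πd³) and τ = 16T/(πd³), so the von Mises stress is σ' = (16/πd³)·√(4M²+3T²).
√(4M²+3T²) = √(4×(1.230×10^8)² + 3×(7.230×10^7)²) = 2.760×10^8 N·mm.
d³ = 16×2.760×10^8/(π×366.5) = 3.836×10^6 mm³.
d = 156.5 mm.

d = 157 mm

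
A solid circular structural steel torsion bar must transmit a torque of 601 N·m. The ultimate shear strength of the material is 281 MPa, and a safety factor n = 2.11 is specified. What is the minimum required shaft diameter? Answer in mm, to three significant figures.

d = 28.4 mm

Allowable shear stress τ_allow = 281/2.11 = 133.2 MPa.
For a solid shaft τ = 16T/(πd³), so d³ = 16T/(π τ_allow) = 16×601000/(π×133.2) = 22980 mm³.
d = (22980)^(1/3) = 28.43 mm.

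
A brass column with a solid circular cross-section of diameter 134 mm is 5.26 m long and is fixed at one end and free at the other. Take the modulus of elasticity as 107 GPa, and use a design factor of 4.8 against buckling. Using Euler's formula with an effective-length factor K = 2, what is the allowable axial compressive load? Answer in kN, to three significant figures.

P_allow = 31.5 kN

I = πd⁴/64 = π×134⁴/64 = 1.583×10^7 mm⁴.
Effective length L_e = KL = 2×5.26 m = 10520 mm.
Euler critical load P_cr = π²EI/L_e² = π²×107000×1.583×10^7/10520² = 151000 N.
P_allow = P_cr/n = 151000/4.8 = 31460 N.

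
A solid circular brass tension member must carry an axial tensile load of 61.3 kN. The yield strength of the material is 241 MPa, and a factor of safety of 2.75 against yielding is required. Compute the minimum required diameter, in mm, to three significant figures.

d = 29.8 mm

Allowable stress σ_allow = 241/2.75 = 87.64 MPa.
Required area A = F/σ_allow = 61300/87.64 = 699.5 mm².
A = πd²/4 → d = √(4A/π) = 29.84 mm.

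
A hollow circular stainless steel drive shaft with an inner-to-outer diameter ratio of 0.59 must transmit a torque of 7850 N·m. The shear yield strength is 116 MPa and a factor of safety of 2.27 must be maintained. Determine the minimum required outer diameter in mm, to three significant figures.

d_o = 96.2 mm

τ_allow = 116/2.27 = 51.10 MPa.
For a hollow shaft τ = 16T/[πd_o³(1−k⁴)] with k = 0.59, so 1−k⁴ = 0.8788.
d_o³ = 16T/[π τ_allow (1−k⁴)] = 16×7850000/(π×51.10×0.8788) = 890200 mm³.
d_o = 96.20 mm.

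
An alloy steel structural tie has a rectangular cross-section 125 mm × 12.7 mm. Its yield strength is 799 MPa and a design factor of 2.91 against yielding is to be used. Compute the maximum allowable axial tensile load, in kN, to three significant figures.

F_allow = 436 kN

σ_allow = 799/2.91 = 274.6 MPa.
A = 125×12.7 = 1588 mm².
F_allow = σ_allow × A = 274.6×1588 = 435900 N.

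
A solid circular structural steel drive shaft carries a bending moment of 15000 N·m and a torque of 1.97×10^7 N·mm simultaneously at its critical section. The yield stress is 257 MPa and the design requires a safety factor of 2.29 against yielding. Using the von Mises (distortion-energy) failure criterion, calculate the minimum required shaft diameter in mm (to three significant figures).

d = 127 mm

σ_allow = σ_y/n = 257/2.29 = 112.2 MPa.
For a solid shaft σ_b = 32M/(πd³) and τ = 16T/(πd³), so the von Mises stress is σ' = (16/πd³)·√(4M²+3T²).
√(4M²+3T²) = √(4×(1.500×10^7)² + 3×(1.970×10^7)²) = 4.543×10^7 N·mm.
d³ = 16×4.543×10^7/(π×112.2) = 2.062×10^6 mm³.
d = 127.3 mm.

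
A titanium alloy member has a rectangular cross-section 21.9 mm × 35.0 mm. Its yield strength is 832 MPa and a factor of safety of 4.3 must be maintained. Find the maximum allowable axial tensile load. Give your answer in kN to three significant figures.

F_allow = 148 kN

σ_allow = 832/4.3 = 193.5 MPa.
A = 21.9×35.0 = 766.5 mm².
F_allow = σ_allow × A = 193.5×766.5 = 148300 N.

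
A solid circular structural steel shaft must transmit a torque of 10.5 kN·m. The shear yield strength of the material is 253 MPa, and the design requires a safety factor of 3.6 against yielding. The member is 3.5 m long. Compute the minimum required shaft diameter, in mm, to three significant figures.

d = 91.3 mm

Allowable shear stress τ_allow = 253/3.6 = 70.28 MPa.
For a solid shaft τ = 16T/(πd³), so d³ = 16T/(π τ_allow) = 16×1.0500×10^7/(π×70.28) = 760900 mm³.
d = (760900)^(1/3) = 91.30 mm.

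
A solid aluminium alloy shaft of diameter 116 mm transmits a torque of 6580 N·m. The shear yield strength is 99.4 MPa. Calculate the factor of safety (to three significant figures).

n = 4.63

τ = 16T/(πd³) = 16×6580000/(π×116³) = 21.47 MPa.
n = τ_limit/τ = 99.4/21.47 = 4.630.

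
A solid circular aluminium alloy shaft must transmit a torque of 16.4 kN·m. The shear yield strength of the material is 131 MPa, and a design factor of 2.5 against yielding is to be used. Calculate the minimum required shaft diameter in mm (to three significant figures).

d = 117 mm

Allowable shear stress τ_allow = 131/2.5 = 52.40 MPa.
For a solid shaft τ = 16T/(πd³), so d³ = 16T/(π τ_allow) = 16×1.6400×10^7/(π×52.40) = 1.594×10^6 mm³.
d = (1.594×10^6)^(1/3) = 116.8 mm.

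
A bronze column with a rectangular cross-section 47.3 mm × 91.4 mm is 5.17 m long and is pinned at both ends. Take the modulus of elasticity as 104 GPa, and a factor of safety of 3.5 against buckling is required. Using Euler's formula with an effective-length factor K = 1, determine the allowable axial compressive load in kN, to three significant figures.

Buckling occurs about the weak axis: I_min = h·b³/12 = 91.4×47.3³/12 = 806000 mm⁴ (b = 47.3 mm is the smaller dimension).
Effective length L_e = KL = 1×5.17 m = 5170 mm.
Euler critical load P_cr = π²EI/L_e² = π²×104000×806000/5170² = 30950 N.
P_allow = P_cr/n = 30950/3.5 = 8844 N.

P_allow = 8.84 kN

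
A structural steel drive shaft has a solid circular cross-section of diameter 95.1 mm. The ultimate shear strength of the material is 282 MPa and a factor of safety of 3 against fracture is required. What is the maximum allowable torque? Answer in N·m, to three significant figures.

T_allow = 15900 N·m

τ_allow = 282/3 = 94.00 MPa.
For a solid shaft T_allow = τ_allow·πd³/16; πd³/16 = π×95.1³/16 = 168900 mm³.
T_allow = 94.00×168900 = 1.587×10^7 N·mm = 15870 N·m.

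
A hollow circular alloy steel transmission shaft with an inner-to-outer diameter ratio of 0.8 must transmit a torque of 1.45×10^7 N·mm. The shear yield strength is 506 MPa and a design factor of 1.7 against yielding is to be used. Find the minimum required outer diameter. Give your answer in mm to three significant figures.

d_o = 74.9 mm

τ_allow = 506/1.7 = 297.6 MPa.
For a hollow shaft τ = 16T/[πd_o³(1−k⁴)] with k = 0.8, so 1−k⁴ = 0.5904.
d_o³ = 16T/[π τ_allow (1−k⁴)] = 16×1.4500×10^7/(π×297.6×0.5904) = 420200 mm³.
d_o = 74.90 mm.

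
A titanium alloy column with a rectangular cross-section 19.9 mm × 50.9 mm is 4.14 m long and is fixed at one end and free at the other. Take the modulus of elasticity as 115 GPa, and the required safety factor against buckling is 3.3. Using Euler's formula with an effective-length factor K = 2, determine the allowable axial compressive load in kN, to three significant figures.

Buckling occurs about the weak axis: I_min = h·b³/12 = 50.9×19.9³/12 = 33430 mm⁴ (b = 19.9 mm is the smaller dimension).
Effective length L_e = KL = 2×4.14 m = 8280 mm.
Euler critical load P_cr = π²EI/L_e² = π²×115000×33430/8280² = 553.4 N.
P_allow = P_cr/n = 553.4/3.3 = 167.7 N.

P_allow = 0.168 kN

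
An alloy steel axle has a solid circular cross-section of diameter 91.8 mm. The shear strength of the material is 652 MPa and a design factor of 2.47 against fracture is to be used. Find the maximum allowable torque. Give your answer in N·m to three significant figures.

T_allow = 40100 N·m

τ_allow = 652/2.47 = 264.0 MPa.
For a solid shaft T_allow = τ_allow·πd³/16; πd³/16 = π×91.8³/16 = 151900 mm³.
T_allow = 264.0×151900 = 4.010×10^7 N·mm = 40100 N·m.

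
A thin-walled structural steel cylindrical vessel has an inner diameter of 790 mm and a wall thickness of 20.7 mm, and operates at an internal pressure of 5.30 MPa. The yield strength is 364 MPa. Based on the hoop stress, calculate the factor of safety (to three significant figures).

σ_h = pD/(2t) = 5.30×790/(2×20.7) = 101.1 MPa.
n = 364/101.1 = 3.599.

n = 3.60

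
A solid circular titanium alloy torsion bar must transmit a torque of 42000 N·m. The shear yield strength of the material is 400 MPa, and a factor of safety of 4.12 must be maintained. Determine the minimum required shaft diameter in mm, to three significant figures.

Allowable shear stress τ_allow = 400/4.12 = 97.09 MPa.
For a solid shaft τ = 16T/(πd³), so d³ = 16T/(π τ_allow) = 16×4.2000×10^7/(π×97.09) = 2.203×10^6 mm³.
d = (2.203×10^6)^(1/3) = 130.1 mm.

d = 130 mm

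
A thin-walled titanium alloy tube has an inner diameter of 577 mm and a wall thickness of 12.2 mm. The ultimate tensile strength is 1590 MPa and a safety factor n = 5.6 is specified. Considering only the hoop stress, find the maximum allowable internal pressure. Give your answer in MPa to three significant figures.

p_allow = 12.0 MPa

σ_allow = 1590/5.6 = 283.9 MPa.
σ_h = pD/(2t) → p_allow = 2σ_allow t/D = 2×283.9×12.2/577 = 12.01 MPa.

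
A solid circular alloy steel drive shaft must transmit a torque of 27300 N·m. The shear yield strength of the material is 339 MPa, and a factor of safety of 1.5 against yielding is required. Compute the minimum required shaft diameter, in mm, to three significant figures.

Allowable shear stress τ_allow = 339/1.5 = 226.0 MPa.
For a solid shaft τ = 16T/(πd³), so d³ = 16T/(π τ_allow) = 16×2.7300×10^7/(π×226.0) = 615200 mm³.
d = (615200)^(1/3) = 85.05 mm.

d = 85.1 mm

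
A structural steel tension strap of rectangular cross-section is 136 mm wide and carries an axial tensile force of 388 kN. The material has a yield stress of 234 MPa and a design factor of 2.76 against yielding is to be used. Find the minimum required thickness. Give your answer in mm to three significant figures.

t = 33.7 mm

σ_allow = 234/2.76 = 84.78 MPa.
Required area A = F/σ_allow = 388000/84.78 = 4576 mm².
t = A/w = 4576/136 = 33.65 mm.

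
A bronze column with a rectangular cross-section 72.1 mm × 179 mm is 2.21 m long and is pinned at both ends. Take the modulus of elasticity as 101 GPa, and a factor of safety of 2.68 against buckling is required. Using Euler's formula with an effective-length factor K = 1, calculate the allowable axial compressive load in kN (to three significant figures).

P_allow = 426 kN

Buckling occurs about the weak axis: I_min = h·b³/12 = 179×72.1³/12 = 5.591×10^6 mm⁴ (b = 72.1 mm is the smaller dimension).
Effective length L_e = KL = 1×2.21 m = 2210 mm.
Euler critical load P_cr = π²EI/L_e² = π²×101000×5.591×10^6/2210² = 1.141×10^6 N.
P_allow = P_cr/n = 1.141×10^6/2.68 = 425800 N.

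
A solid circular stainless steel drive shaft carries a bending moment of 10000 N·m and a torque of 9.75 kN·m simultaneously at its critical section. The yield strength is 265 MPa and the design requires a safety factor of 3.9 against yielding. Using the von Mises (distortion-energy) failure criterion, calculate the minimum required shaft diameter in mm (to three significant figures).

d = 125 mm

σ_allow = σ_y/n = 265/3.9 = 67.95 MPa.
For a solid shaft σ_b = 32M/(πd³) and τ = 16T/(πd³), so the von Mises stress is σ' = (16/πd³)·√(4M²+3T²).
√(4M²+3T²) = √(4×(1.000×10^7)² + 3×(9.750×10^6)²) = 2.618×10^7 N·mm.
d³ = 16×2.618×10^7/(π×67.95) = 1.962×10^6 mm³.
d = 125.2 mm.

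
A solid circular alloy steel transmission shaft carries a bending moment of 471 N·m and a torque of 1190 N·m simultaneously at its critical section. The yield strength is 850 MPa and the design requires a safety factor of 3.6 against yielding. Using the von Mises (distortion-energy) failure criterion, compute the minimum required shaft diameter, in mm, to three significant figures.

σ_allow = σ_y/n = 850/3.6 = 236.1 MPa.
For a solid shaft σ_b = 32M/(πd³) and τ = 16T/(πd³), so the von Mises stress is σ' = (16/πd³)·√(4M²+3T²).
√(4M²+3T²) = √(4×(471000)² + 3×(1.190×10^6)²) = 2.266×10^6 N·mm.
d³ = 16×2.266×10^6/(π×236.1) = 48880 mm³.
d = 36.56 mm.

d = 36.6 mm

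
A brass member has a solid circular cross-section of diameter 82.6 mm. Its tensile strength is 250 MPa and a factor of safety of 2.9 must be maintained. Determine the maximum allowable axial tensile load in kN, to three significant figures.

F_allow = 462 kN

σ_allow = 250/2.9 = 86.21 MPa.
A = πd²/4 = π×82.6²/4 = 5359 mm².
F_allow = σ_allow × A = 86.21×5359 = 461900 N.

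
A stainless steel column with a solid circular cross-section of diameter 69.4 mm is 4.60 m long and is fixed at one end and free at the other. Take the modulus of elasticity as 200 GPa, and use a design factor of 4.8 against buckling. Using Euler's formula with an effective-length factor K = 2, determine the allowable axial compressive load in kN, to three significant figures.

P_allow = 5.53 kN

I = πd⁴/64 = π×69.4⁴/64 = 1.139×10^6 mm⁴.
Effective length L_e = KL = 2×4.60 m = 9200 mm.
Euler critical load P_cr = π²EI/L_e² = π²×200000×1.139×10^6/9200² = 26560 N.
P_allow = P_cr/n = 26560/4.8 = 5532 N.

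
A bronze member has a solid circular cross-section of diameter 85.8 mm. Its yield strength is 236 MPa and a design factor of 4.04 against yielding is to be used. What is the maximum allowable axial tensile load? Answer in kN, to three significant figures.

F_allow = 338 kN

σ_allow = 236/4.04 = 58.42 MPa.
A = πd²/4 = π×85.8²/4 = 5782 mm².
F_allow = σ_allow × A = 58.42×5782 = 337700 N.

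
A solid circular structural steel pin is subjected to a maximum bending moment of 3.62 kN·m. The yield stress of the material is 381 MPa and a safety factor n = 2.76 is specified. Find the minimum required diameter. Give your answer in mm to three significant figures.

σ_allow = 381/2.76 = 138.0 MPa.
For a solid circular section σ = 32M/(πd³), so d³ = 32M/(π σ_allow) = 32×3620000/(π×138.0) = 267100 mm³.
d = 64.40 mm.

d = 64.4 mm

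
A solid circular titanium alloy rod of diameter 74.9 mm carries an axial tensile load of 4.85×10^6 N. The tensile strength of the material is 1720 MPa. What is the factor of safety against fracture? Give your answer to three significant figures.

A = πd²/4 = 4406 mm².
σ = F/A = 4850000/4406 = 1101 MPa.
n = 1720/1101 = 1.563.

n = 1.56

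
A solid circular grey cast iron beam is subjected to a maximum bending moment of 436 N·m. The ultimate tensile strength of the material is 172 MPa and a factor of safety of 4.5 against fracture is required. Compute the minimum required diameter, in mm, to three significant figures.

σ_allow = 172/4.5 = 38.22 MPa.
For a solid circular section σ = 32M/(πd³), so d³ = 32M/(π σ_allow) = 32×436000/(π×38.22) = 116200 mm³.
d = 48.80 mm.

d = 48.8 mm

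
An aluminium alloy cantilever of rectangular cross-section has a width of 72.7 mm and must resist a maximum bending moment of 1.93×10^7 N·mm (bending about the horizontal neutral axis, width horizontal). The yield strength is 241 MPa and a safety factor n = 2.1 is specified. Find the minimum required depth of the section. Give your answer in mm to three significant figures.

h = 118 mm

σ_allow = 241/2.1 = 114.8 MPa.
For a rectangular section σ = 6M/(bh²), so h² = 6M/(b σ_allow) = 6×1.9300×10^7/(72.7×114.8) = 13880 mm².
h = 117.8 mm.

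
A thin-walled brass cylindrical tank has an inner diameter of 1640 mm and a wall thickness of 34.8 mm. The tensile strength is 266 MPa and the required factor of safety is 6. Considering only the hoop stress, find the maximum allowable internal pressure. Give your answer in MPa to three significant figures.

σ_allow = 266/6 = 44.33 MPa.
σ_h = pD/(2t) → p_allow = 2σ_allow t/D = 2×44.33×34.8/1640 = 1.881 MPa.

p_allow = 1.88 MPa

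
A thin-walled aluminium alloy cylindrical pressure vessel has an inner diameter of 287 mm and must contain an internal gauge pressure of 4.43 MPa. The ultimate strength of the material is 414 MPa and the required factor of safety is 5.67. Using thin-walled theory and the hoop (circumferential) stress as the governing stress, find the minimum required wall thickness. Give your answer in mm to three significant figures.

t = 8.71 mm

σ_allow = 414/5.67 = 73.02 MPa.
Hoop stress σ_h = pD/(2t), so t = pD/(2σ_allow) = 4.43×287/(2×73.02) = 8.706 mm.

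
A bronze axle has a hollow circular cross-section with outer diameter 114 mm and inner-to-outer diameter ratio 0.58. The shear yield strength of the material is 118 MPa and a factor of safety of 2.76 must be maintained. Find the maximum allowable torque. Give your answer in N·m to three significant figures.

τ_allow = 118/2.76 = 42.75 MPa.
For a hollow shaft T_allow = τ_allow·πd_o³(1−k⁴)/16 with 1−k⁴ = 0.8868, so πd_o³(1−k⁴)/16 = 258000 mm³.
T_allow = 42.75×258000 = 1.103×10^7 N·mm = 11030 N·m.

T_allow = 11000 N·m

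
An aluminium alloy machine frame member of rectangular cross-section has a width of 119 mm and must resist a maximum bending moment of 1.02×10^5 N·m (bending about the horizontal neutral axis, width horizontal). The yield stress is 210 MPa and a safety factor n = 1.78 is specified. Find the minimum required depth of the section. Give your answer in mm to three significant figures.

h = 209 mm

σ_allow = 210/1.78 = 118.0 MPa.
For a rectangular section σ = 6M/(bh²), so h² = 6M/(b σ_allow) = 6×1.0200×10^8/(119×118.0) = 43590 mm².
h = 208.8 mm.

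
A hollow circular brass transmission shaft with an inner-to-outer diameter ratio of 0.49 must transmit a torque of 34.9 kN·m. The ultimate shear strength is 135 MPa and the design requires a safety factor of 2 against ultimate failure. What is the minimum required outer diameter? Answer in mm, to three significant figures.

d_o = 141 mm

τ_allow = 135/2 = 67.50 MPa.
For a hollow shaft τ = 16T/[πd_o³(1−k⁴)] with k = 0.49, so 1−k⁴ = 0.9424.
d_o³ = 16T/[π τ_allow (1−k⁴)] = 16×3.4900×10^7/(π×67.50×0.9424) = 2.794×10^6 mm³.
d_o = 140.9 mm.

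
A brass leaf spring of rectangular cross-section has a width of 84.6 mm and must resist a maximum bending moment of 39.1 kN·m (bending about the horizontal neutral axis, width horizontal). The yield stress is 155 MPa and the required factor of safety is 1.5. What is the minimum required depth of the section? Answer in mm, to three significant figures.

h = 164 mm

σ_allow = 155/1.5 = 103.3 MPa.
For a rectangular section σ = 6M/(bh²), so h² = 6M/(b σ_allow) = 6×3.9100×10^7/(84.6×103.3) = 26840 mm².
h = 163.8 mm.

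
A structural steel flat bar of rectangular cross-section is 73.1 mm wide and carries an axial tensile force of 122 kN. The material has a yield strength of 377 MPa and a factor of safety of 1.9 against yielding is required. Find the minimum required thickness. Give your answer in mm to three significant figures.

σ_allow = 377/1.9 = 198.4 MPa.
Required area A = F/σ_allow = 122000/198.4 = 614.9 mm².
t = A/w = 614.9/73.1 = 8.411 mm.

t = 8.41 mm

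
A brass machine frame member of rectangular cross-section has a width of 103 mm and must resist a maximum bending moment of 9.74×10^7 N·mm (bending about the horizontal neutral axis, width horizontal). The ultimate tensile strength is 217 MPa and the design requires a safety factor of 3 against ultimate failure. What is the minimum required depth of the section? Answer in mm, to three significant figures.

σ_allow = 217/3 = 72.33 MPa.
For a rectangular section σ = 6M/(bh²), so h² = 6M/(b σ_allow) = 6×9.7400×10^7/(103×72.33) = 78440 mm².
h = 280.1 mm.

h = 280 mm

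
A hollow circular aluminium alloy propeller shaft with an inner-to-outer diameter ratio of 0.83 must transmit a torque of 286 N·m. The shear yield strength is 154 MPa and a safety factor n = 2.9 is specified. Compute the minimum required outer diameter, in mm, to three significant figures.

d_o = 37.4 mm

τ_allow = 154/2.9 = 53.10 MPa.
For a hollow shaft τ = 16T/[πd_o³(1−k⁴)] with k = 0.83, so 1−k⁴ = 0.5254.
d_o³ = 16T/[π τ_allow (1−k⁴)] = 16×286000/(π×53.10×0.5254) = 52200 mm³.
d_o = 37.37 mm.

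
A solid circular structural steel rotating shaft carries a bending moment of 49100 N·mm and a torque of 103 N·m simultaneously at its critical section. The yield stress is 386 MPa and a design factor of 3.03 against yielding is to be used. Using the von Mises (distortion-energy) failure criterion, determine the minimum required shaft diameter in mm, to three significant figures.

σ_allow = σ_y/n = 386/3.03 = 127.4 MPa.
For a solid shaft σ_b = 32M/(πd³) and τ = 16T/(πd³), so the von Mises stress is σ' = (16/πd³)·√(4M²+3T²).
√(4M²+3T²) = √(4×(49100)² + 3×(103000)²) = 203600 N·mm.
d³ = 16×203600/(π×127.4) = 8141 mm³.
d = 20.12 mm.

d = 20.1 mm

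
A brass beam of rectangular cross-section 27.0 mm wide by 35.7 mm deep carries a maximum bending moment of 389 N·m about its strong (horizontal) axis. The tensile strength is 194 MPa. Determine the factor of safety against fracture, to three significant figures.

n = 2.86

Section modulus S = bh²/6 = 27.0×35.7²/6 = 5735 mm³.
σ = M/S = 389000/5735 = 67.83 MPa.
n = 194/67.83 = 2.860.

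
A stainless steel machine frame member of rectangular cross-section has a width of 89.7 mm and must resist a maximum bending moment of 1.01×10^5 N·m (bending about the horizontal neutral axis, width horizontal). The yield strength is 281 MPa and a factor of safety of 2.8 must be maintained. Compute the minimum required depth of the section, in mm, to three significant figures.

h = 259 mm

σ_allow = 281/2.8 = 100.4 MPa.
For a rectangular section σ = 6M/(bh²), so h² = 6M/(b σ_allow) = 6×1.0100×10^8/(89.7×100.4) = 67320 mm².
h = 259.5 mm.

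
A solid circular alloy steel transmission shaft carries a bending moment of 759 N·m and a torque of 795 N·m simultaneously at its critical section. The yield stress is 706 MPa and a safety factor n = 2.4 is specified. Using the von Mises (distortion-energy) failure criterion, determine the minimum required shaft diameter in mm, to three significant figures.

σ_allow = σ_y/n = 706/2.4 = 294.2 MPa.
For a solid shaft σ_b = 32M/(πd³) and τ = 16T/(πd³), so the von Mises stress is σ' = (16/πd³)·√(4M²+3T²).
√(4M²+3T²) = √(4×(759000)² + 3×(795000)²) = 2.049×10^6 N·mm.
d³ = 16×2.049×10^6/(π×294.2) = 35480 mm³.
d = 32.86 mm.

d = 32.9 mm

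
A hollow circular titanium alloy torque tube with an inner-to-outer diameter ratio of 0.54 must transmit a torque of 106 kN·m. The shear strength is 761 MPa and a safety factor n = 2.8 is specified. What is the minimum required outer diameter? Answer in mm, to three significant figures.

τ_allow = 761/2.8 = 271.8 MPa.
For a hollow shaft τ = 16T/[πd_o³(1−k⁴)] with k = 0.54, so 1−k⁴ = 0.9150.
d_o³ = 16T/[π τ_allow (1−k⁴)] = 16×1.0600×10^8/(π×271.8×0.9150) = 2.171×10^6 mm³.
d_o = 129.5 mm.

d_o = 129 mm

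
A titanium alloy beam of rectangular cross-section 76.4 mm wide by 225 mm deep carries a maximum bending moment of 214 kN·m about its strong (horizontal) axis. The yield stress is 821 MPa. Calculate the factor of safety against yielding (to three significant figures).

n = 2.47

Section modulus S = bh²/6 = 76.4×225²/6 = 644600 mm³.
σ = M/S = 2.1400×10^8/644600 = 332.0 MPa.
n = 821/332.0 = 2.473.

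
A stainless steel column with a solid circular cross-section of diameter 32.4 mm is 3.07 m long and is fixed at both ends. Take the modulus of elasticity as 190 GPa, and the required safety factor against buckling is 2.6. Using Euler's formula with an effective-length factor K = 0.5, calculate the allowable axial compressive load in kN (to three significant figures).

I = πd⁴/64 = π×32.4⁴/64 = 54090 mm⁴.
Effective length L_e = KL = 0.5×3.07 m = 1535 mm.
Euler critical load P_cr = π²EI/L_e² = π²×190000×54090/1535² = 43050 N.
P_allow = P_cr/n = 43050/2.6 = 16560 N.

P_allow = 16.6 kN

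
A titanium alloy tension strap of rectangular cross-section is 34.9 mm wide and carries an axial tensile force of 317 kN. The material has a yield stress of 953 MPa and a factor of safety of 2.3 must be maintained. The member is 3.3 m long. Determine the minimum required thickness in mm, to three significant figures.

t = 21.9 mm

σ_allow = 953/2.3 = 414.3 MPa.
Required area A = F/σ_allow = 317000/414.3 = 765.1 mm².
t = A/w = 765.1/34.9 = 21.92 mm.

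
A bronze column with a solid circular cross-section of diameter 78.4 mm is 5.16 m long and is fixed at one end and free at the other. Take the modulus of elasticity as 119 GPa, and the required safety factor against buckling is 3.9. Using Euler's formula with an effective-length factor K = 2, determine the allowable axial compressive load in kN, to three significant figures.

I = πd⁴/64 = π×78.4⁴/64 = 1.855×10^6 mm⁴.
Effective length L_e = KL = 2×5.16 m = 10320 mm.
Euler critical load P_cr = π²EI/L_e² = π²×119000×1.855×10^6/10320² = 20450 N.
P_allow = P_cr/n = 20450/3.9 = 5244 N.

P_allow = 5.24 kN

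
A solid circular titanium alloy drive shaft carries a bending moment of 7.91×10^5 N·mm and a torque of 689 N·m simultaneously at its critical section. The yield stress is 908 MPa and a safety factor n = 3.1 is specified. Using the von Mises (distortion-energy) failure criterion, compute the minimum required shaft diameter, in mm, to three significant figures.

σ_allow = σ_y/n = 908/3.1 = 292.9 MPa.
For a solid shaft σ_b = 32M/(πd³) and τ = 16T/(πd³), so the von Mises stress is σ' = (16/πd³)·√(4M²+3T²).
√(4M²+3T²) = √(4×(791000)² + 3×(689000)²) = 1.982×10^6 N·mm.
d³ = 16×1.982×10^6/(π×292.9) = 34460 mm³.
d = 32.54 mm.

d = 32.5 mm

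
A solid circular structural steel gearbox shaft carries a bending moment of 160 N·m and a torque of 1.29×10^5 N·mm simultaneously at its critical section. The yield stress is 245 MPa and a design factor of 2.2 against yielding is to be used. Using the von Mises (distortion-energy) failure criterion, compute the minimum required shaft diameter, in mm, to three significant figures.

σ_allow = σ_y/n = 245/2.2 = 111.4 MPa.
For a solid shaft σ_b = 32M/(πd³) and τ = 16T/(πd³), so the von Mises stress is σ' = (16/πd³)·√(4M²+3T²).
√(4M²+3T²) = √(4×(160000)² + 3×(129000)²) = 390300 N·mm.
d³ = 16×390300/(π×111.4) = 17850 mm³.
d = 26.13 mm.

d = 26.1 mm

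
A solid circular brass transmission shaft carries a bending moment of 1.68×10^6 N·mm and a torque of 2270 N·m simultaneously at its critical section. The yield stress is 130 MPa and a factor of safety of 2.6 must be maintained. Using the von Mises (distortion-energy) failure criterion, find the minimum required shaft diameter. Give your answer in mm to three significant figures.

d = 80.8 mm

σ_allow = σ_y/n = 130/2.6 = 50.00 MPa.
For a solid shaft σ_b = 32M/(πd³) and τ = 16T/(πd³), so the von Mises stress is σ' = (16/πd³)·√(4M²+3T²).
√(4M²+3T²) = √(4×(1.680×10^6)² + 3×(2.270×10^6)²) = 5.172×10^6 N·mm.
d³ = 16×5.172×10^6/(π×50.00) = 526800 mm³.
d = 80.76 mm.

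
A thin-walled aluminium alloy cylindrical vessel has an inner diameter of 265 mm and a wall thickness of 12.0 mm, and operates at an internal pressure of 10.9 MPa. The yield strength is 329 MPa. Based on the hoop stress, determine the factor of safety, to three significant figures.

σ_h = pD/(2t) = 10.9×265/(2×12.0) = 120.4 MPa.
n = 329/120.4 = 2.734.

n = 2.73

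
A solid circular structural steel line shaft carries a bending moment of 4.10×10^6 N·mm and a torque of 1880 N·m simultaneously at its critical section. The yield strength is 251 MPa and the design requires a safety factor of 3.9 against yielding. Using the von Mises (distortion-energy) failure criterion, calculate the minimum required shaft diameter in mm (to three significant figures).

d = 88.7 mm

σ_allow = σ_y/n = 251/3.9 = 64.36 MPa.
For a solid shaft σ_b = 32M/(πd³) and τ = 16T/(πd³), so the von Mises stress is σ' = (16/πd³)·√(4M²+3T²).
√(4M²+3T²) = √(4×(4.100×10^6)² + 3×(1.880×10^6)²) = 8.823×10^6 N·mm.
d³ = 16×8.823×10^6/(π×64.36) = 698200 mm³.
d = 88.71 mm.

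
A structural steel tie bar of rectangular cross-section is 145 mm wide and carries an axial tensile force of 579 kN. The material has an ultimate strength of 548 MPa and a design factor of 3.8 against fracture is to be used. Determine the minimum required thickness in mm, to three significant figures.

σ_allow = 548/3.8 = 144.2 MPa.
Required area A = F/σ_allow = 579000/144.2 = 4015 mm².
t = A/w = 4015/145 = 27.69 mm.

t = 27.7 mm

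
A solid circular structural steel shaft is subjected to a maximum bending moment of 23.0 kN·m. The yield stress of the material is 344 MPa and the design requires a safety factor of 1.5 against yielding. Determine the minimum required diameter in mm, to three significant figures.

σ_allow = 344/1.5 = 229.3 MPa.
For a solid circular section σ = 32M/(πd³), so d³ = 32M/(π σ_allow) = 32×2.3000×10^7/(π×229.3) = 1.022×10^6 mm³.
d = 100.7 mm.

d = 101 mm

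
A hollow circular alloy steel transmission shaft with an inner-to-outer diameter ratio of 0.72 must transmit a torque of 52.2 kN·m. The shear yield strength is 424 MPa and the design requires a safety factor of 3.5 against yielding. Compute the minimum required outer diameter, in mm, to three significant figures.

τ_allow = 424/3.5 = 121.1 MPa.
For a hollow shaft τ = 16T/[πd_o³(1−k⁴)] with k = 0.72, so 1−k⁴ = 0.7313.
d_o³ = 16T/[π τ_allow (1−k⁴)] = 16×5.2200×10^7/(π×121.1×0.7313) = 3.001×10^6 mm³.
d_o = 144.2 mm.

d_o = 144 mm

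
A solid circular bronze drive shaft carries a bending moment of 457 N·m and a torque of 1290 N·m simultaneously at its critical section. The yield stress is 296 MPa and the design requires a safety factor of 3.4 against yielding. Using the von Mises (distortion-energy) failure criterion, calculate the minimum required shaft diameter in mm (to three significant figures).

d = 52.1 mm

σ_allow = σ_y/n = 296/3.4 = 87.06 MPa.
For a solid shaft σ_b = 32M/(πd³) and τ = 16T/(πd³), so the von Mises stress is σ' = (16/πd³)·√(4M²+3T²).
√(4M²+3T²) = √(4×(457000)² + 3×(1.290×10^6)²) = 2.414×10^6 N·mm.
d³ = 16×2.414×10^6/(π×87.06) = 141200 mm³.
d = 52.08 mm.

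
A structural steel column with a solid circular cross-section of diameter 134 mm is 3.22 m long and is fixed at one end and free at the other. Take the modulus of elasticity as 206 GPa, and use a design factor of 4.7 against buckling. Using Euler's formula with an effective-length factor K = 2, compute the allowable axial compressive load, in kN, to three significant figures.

I = πd⁴/64 = π×134⁴/64 = 1.583×10^7 mm⁴.
Effective length L_e = KL = 2×3.22 m = 6440 mm.
Euler critical load P_cr = π²EI/L_e² = π²×206000×1.583×10^7/6440² = 775900 N.
P_allow = P_cr/n = 775900/4.7 = 165100 N.

P_allow = 165 kN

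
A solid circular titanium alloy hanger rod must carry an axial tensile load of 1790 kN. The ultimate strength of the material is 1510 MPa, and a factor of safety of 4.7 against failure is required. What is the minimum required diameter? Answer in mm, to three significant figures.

d = 84.2 mm

Allowable stress σ_allow = 1510/4.7 = 321.3 MPa.
Required area A = F/σ_allow = 1790000/321.3 = 5572 mm².
A = πd²/4 → d = √(4A/π) = 84.23 mm.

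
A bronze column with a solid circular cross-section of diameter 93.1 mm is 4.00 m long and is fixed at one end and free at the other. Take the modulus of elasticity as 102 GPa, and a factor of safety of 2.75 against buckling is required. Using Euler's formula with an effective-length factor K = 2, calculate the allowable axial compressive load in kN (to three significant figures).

I = πd⁴/64 = π×93.1⁴/64 = 3.688×10^6 mm⁴.
Effective length L_e = KL = 2×4.00 m = 8000 mm.
Euler critical load P_cr = π²EI/L_e² = π²×102000×3.688×10^6/8000² = 58010 N.
P_allow = P_cr/n = 58010/2.75 = 21090 N.

P_allow = 21.1 kN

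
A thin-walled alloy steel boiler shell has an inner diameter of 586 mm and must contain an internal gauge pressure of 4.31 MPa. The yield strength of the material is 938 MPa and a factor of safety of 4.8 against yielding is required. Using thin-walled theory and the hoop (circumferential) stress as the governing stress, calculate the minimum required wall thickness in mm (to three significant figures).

σ_allow = 938/4.8 = 195.4 MPa.
Hoop stress σ_h = pD/(2t), so t = pD/(2σ_allow) = 4.31×586/(2×195.4) = 6.462 mm.

t = 6.46 mm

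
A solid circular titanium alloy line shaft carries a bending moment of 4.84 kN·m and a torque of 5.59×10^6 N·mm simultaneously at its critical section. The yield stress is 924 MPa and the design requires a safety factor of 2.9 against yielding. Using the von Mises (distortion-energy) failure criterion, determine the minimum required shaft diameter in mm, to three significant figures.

d = 60.3 mm

σ_allow = σ_y/n = 924/2.9 = 318.6 MPa.
For a solid shaft σ_b = 32M/(πd³) and τ = 16T/(πd³), so the von Mises stress is σ' = (16/πd³)·√(4M²+3T²).
√(4M²+3T²) = √(4×(4.840×10^6)² + 3×(5.590×10^6)²) = 1.369×10^7 N·mm.
d³ = 16×1.369×10^7/(π×318.6) = 218800 mm³.
d = 60.26 mm.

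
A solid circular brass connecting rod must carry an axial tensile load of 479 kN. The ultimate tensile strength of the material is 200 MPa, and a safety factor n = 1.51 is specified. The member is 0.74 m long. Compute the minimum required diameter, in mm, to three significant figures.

d = 67.9 mm

Allowable stress σ_allow = 200/1.51 = 132.5 MPa.
Required area A = F/σ_allow = 479000/132.5 = 3616 mm².
A = πd²/4 → d = √(4A/π) = 67.86 mm.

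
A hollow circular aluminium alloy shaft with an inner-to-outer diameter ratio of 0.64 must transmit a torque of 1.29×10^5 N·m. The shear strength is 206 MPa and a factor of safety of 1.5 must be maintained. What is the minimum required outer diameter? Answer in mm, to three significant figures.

d_o = 179 mm

τ_allow = 206/1.5 = 137.3 MPa.
For a hollow shaft τ = 16T/[πd_o³(1−k⁴)] with k = 0.64, so 1−k⁴ = 0.8322.
d_o³ = 16T/[π τ_allow (1−k⁴)] = 16×1.2900×10^8/(π×137.3×0.8322) = 5.748×10^6 mm³.
d_o = 179.1 mm.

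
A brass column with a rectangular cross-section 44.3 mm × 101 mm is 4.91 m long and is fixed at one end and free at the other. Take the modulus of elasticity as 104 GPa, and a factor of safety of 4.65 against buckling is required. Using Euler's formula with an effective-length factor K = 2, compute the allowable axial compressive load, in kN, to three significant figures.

Buckling occurs about the weak axis: I_min = h·b³/12 = 101×44.3³/12 = 731700 mm⁴ (b = 44.3 mm is the smaller dimension).
Effective length L_e = KL = 2×4.91 m = 9820 mm.
Euler critical load P_cr = π²EI/L_e² = π²×104000×731700/9820² = 7789 N.
P_allow = P_cr/n = 7789/4.65 = 1675 N.

P_allow = 1.67 kN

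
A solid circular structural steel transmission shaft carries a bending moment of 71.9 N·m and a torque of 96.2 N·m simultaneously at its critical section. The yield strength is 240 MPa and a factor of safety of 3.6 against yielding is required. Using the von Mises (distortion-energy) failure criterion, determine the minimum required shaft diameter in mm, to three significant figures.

σ_allow = σ_y/n = 240/3.6 = 66.67 MPa.
For a solid shaft σ_b = 32M/(πd³) and τ = 16T/(πd³), so the von Mises stress is σ' = (16/πd³)·√(4M²+3T²).
√(4M²+3T²) = √(4×(71900)² + 3×(96200)²) = 220100 N·mm.
d³ = 16×220100/(π×66.67) = 16810 mm³.
d = 25.62 mm.

d = 25.6 mm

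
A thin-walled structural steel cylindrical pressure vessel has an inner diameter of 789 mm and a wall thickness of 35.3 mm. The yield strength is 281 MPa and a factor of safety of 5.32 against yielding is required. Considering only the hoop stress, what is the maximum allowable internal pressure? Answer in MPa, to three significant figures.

p_allow = 4.73 MPa

σ_allow = 281/5.32 = 52.82 MPa.
σ_h = pD/(2t) → p_allow = 2σ_allow t/D = 2×52.82×35.3/789 = 4.726 MPa.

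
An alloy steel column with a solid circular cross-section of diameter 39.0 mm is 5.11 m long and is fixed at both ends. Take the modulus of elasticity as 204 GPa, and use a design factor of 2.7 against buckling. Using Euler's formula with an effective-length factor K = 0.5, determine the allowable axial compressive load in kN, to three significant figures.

P_allow = 13.0 kN

I = πd⁴/64 = π×39.0⁴/64 = 113600 mm⁴.
Effective length L_e = KL = 0.5×5.11 m = 2555 mm.
Euler critical load P_cr = π²EI/L_e² = π²×204000×113600/2555² = 35020 N.
P_allow = P_cr/n = 35020/2.7 = 12970 N.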